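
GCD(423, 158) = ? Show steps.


423 = 2 * 158 + 107
158 = 1 * 107 + 51
107 = 2 * 51 + 5
51 = 10 * 5 + 1
5 = 5 * 1 + 0
GCD = 1


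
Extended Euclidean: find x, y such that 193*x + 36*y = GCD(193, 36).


Tabular extended Euclidean (each row: r = 193*s + 36*t):
r=193, s=1, t=0
r=36, s=0, t=1
q=5: r=13, s=1, t=-5   [193*(1) + 36*(-5) = 13]
q=2: r=10, s=-2, t=11   [193*(-2) + 36*(11) = 10]
q=1: r=3, s=3, t=-16   [193*(3) + 36*(-16) = 3]
q=3: r=1, s=-11, t=59   [193*(-11) + 36*(59) = 1]
q=3: r=0, s=36, t=-193   [193*(36) + 36*(-193) = 0]
GCD = 1; from the row with r=1: x=-11, y=59
Check: 193*(-11) + 36*(59) = -2123 + 2124 = 1

GCD = 1, x = -11, y = 59


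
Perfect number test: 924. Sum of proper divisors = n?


Proper divisors of 924: 1, 2, 3, 4, 6, 7, 11, 12, 14, 21, 22, 28, 33, 42, 44, 66, 77, 84, 132, 154, 231, 308, 462
Sum = 1 + 2 + 3 + 4 + 6 + 7 + 11 + 12 + 14 + 21 + 22 + 28 + 33 + 42 + 44 + 66 + 77 + 84 + 132 + 154 + 231 + 308 + 462 = 1764

No, 924 is not perfect (1764 ≠ 924)


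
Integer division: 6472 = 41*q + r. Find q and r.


6472 = 41 * 157 + 35
Check: 6437 + 35 = 6472

q = 157, r = 35


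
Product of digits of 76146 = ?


7 × 6 × 1 × 4 × 6 = 1008


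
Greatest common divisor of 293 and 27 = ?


293 = 10 * 27 + 23
27 = 1 * 23 + 4
23 = 5 * 4 + 3
4 = 1 * 3 + 1
3 = 3 * 1 + 0
GCD = 1


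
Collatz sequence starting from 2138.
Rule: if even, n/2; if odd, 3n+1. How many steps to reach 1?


2138 → 1069 → 3208 → 1604 → 802 → 401 → 1204 → 602 → 301 → 904 → 452 → 226 → 113 → 340 → 170 → 85 → 256 → 128 → 64 → 32 → 16 → 8 → 4 → 2 → 1
Total steps = 24

24 steps


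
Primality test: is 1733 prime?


Check divisors up to sqrt(1733) = 41.6293
No divisors found.
1733 is prime.

Yes, 1733 is prime


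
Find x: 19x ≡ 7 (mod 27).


GCD(19, 27) = 1, unique solution
a^(-1) mod 27 = 10
x = 10 * 7 mod 27 = 16

x ≡ 16 (mod 27)


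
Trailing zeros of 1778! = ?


floor(1778/5) = 355
floor(1778/25) = 71
floor(1778/125) = 14
floor(1778/625) = 2
Total = 442

442 trailing zeros


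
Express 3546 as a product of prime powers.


3546 / 2 = 1773
1773 / 3 = 591
591 / 3 = 197
197 / 197 = 1
3546 = 2 × 3^2 × 197


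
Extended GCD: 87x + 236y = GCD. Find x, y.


Tabular extended Euclidean (each row: r = 87*s + 236*t):
r=87, s=1, t=0
r=236, s=0, t=1
q=0: r=87, s=1, t=0   [87*(1) + 236*(0) = 87]
q=2: r=62, s=-2, t=1   [87*(-2) + 236*(1) = 62]
q=1: r=25, s=3, t=-1   [87*(3) + 236*(-1) = 25]
q=2: r=12, s=-8, t=3   [87*(-8) + 236*(3) = 12]
q=2: r=1, s=19, t=-7   [87*(19) + 236*(-7) = 1]
q=12: r=0, s=-236, t=87   [87*(-236) + 236*(87) = 0]
GCD = 1; from the row with r=1: x=19, y=-7
Check: 87*(19) + 236*(-7) = 1653 - 1652 = 1

GCD = 1, x = 19, y = -7


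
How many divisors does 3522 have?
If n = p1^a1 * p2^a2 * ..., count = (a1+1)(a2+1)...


3522 = 2^1 × 3^1 × 587^1
d(3522) = (1+1) × (1+1) × (1+1) = 8

8 divisors


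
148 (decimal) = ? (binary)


148 (base 10) = 148 (decimal)
148 (decimal) = 10010100 (base 2)


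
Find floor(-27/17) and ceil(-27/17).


-27/17 = -1.5882
floor = -2
ceil = -1

floor = -2, ceil = -1


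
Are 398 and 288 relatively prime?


Euclidean algorithm:
398 = 1 * 288 + 110
288 = 2 * 110 + 68
110 = 1 * 68 + 42
68 = 1 * 42 + 26
42 = 1 * 26 + 16
26 = 1 * 16 + 10
16 = 1 * 10 + 6
10 = 1 * 6 + 4
6 = 1 * 4 + 2
4 = 2 * 2 + 0
GCD(398, 288) = 2

No, not coprime (GCD = 2)


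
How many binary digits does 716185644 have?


716185644 in base 2 = 101010101100000010000000101100
Number of digits = 30

30 digits (base 2)


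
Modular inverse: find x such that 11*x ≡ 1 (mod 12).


Use the extended Euclidean algorithm on (12, 11); each row r = 12*s + 11*t:
r=12, s=1, t=0
r=11, s=0, t=1
q=1: r=1, s=1, t=-1   [12*(1) + 11*(-1) = 1]
q=11: r=0, s=-11, t=12   [12*(-11) + 11*(12) = 0]
GCD = 1 with t = -1, so 11*(-1) ≡ 1 (mod 12)
Inverse = -1 mod 12 = 11
Check: 11 * 11 = 121 ≡ 1 (mod 12)

11^(-1) ≡ 11 (mod 12)


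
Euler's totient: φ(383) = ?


383 = 383
Prime factors: 383
φ(383) = 383 × (1-1/383)
= 383 × 382/383 = 382

φ(383) = 382


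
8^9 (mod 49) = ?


8^1 mod 49 = 8
8^2 mod 49 = 15
8^3 mod 49 = 22
8^4 mod 49 = 29
8^5 mod 49 = 36
8^6 mod 49 = 43
8^7 mod 49 = 1
8^8 mod 49 = 8
8^9 mod 49 = 15


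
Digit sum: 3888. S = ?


3 + 8 + 8 + 8 = 27


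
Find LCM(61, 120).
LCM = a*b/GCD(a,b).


GCD(61, 120) = 1
LCM = 61*120/1 = 7320/1 = 7320

LCM = 7320


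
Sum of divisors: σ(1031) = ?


Divisors of 1031: 1, 1031
Sum = 1 + 1031 = 1032

σ(1031) = 1032


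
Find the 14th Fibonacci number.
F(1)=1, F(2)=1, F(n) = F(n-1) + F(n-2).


Sequence: 1, 1, 2, 3, 5, 8, 13, 21, 34, 55, 89, 144, 233, 377
F(14) = 377


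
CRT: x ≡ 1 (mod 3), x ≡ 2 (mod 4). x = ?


M = 3*4 = 12
M1 = M/3 = 4, M2 = M/4 = 3
M1^(-1) mod 3 = 1, M2^(-1) mod 4 = 3
x = 1*4*1 + 2*3*3 = 22
22 mod 12 = 10
Check: 10 mod 3 = 1 ✓, 10 mod 4 = 2 ✓

x ≡ 10 (mod 12)


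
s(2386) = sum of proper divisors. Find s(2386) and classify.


Proper divisors: 1, 2, 1193
Sum = 1 + 2 + 1193 = 1196
1196 < 2386 → deficient

s(2386) = 1196 (deficient)


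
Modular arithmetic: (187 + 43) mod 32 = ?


187 + 43 = 230
230 mod 32 = 6


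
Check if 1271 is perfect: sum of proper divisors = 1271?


Proper divisors of 1271: 1, 31, 41
Sum = 1 + 31 + 41 = 73

No, 1271 is not perfect (73 ≠ 1271)


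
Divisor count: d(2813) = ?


2813 = 29^1 × 97^1
d(2813) = (1+1) × (1+1) = 4

4 divisors


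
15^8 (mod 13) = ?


15^1 mod 13 = 2
15^2 mod 13 = 4
15^3 mod 13 = 8
15^4 mod 13 = 3
15^5 mod 13 = 6
15^6 mod 13 = 12
15^7 mod 13 = 11
15^8 mod 13 = 9


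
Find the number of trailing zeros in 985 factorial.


floor(985/5) = 197
floor(985/25) = 39
floor(985/125) = 7
floor(985/625) = 1
Total = 244

244 trailing zeros


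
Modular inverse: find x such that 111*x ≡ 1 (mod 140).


Use the extended Euclidean algorithm on (140, 111); each row r = 140*s + 111*t:
r=140, s=1, t=0
r=111, s=0, t=1
q=1: r=29, s=1, t=-1   [140*(1) + 111*(-1) = 29]
q=3: r=24, s=-3, t=4   [140*(-3) + 111*(4) = 24]
q=1: r=5, s=4, t=-5   [140*(4) + 111*(-5) = 5]
q=4: r=4, s=-19, t=24   [140*(-19) + 111*(24) = 4]
q=1: r=1, s=23, t=-29   [140*(23) + 111*(-29) = 1]
q=4: r=0, s=-111, t=140   [140*(-111) + 111*(140) = 0]
GCD = 1 with t = -29, so 111*(-29) ≡ 1 (mod 140)
Inverse = -29 mod 140 = 111
Check: 111 * 111 = 12321 ≡ 1 (mod 140)

111^(-1) ≡ 111 (mod 140)


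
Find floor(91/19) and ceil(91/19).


91/19 = 4.7895
floor = 4
ceil = 5

floor = 4, ceil = 5


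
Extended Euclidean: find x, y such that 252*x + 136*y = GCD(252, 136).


Tabular extended Euclidean (each row: r = 252*s + 136*t):
r=252, s=1, t=0
r=136, s=0, t=1
q=1: r=116, s=1, t=-1   [252*(1) + 136*(-1) = 116]
q=1: r=20, s=-1, t=2   [252*(-1) + 136*(2) = 20]
q=5: r=16, s=6, t=-11   [252*(6) + 136*(-11) = 16]
q=1: r=4, s=-7, t=13   [252*(-7) + 136*(13) = 4]
q=4: r=0, s=34, t=-63   [252*(34) + 136*(-63) = 0]
GCD = 4; from the row with r=4: x=-7, y=13
Check: 252*(-7) + 136*(13) = -1764 + 1768 = 4

GCD = 4, x = -7, y = 13


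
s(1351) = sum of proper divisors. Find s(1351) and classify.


Proper divisors: 1, 7, 193
Sum = 1 + 7 + 193 = 201
201 < 1351 → deficient

s(1351) = 201 (deficient)


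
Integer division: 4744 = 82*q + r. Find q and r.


4744 = 82 * 57 + 70
Check: 4674 + 70 = 4744

q = 57, r = 70


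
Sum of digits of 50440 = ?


5 + 0 + 4 + 4 + 0 = 13


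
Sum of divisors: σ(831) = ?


Divisors of 831: 1, 3, 277, 831
Sum = 1 + 3 + 277 + 831 = 1112

σ(831) = 1112


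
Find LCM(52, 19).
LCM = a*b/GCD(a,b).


GCD(52, 19) = 1
LCM = 52*19/1 = 988/1 = 988

LCM = 988


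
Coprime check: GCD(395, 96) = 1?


Euclidean algorithm:
395 = 4 * 96 + 11
96 = 8 * 11 + 8
11 = 1 * 8 + 3
8 = 2 * 3 + 2
3 = 1 * 2 + 1
2 = 2 * 1 + 0
GCD(395, 96) = 1

Yes, coprime (GCD = 1)


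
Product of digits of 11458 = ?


1 × 1 × 4 × 5 × 8 = 160


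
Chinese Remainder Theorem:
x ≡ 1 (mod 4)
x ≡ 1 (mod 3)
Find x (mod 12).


M = 4*3 = 12
M1 = M/4 = 3, M2 = M/3 = 4
M1^(-1) mod 4 = 3, M2^(-1) mod 3 = 1
x = 1*3*3 + 1*4*1 = 13
13 mod 12 = 1
Check: 1 mod 4 = 1 ✓, 1 mod 3 = 1 ✓

x ≡ 1 (mod 12)


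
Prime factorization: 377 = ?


377 / 13 = 29
29 / 29 = 1
377 = 13 × 29


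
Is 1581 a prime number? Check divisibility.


1581 / 3 = 527 (exact division)
1581 is NOT prime.

No, 1581 is not prime


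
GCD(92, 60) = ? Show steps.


92 = 1 * 60 + 32
60 = 1 * 32 + 28
32 = 1 * 28 + 4
28 = 7 * 4 + 0
GCD = 4


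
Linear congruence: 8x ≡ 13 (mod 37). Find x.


GCD(8, 37) = 1, unique solution
a^(-1) mod 37 = 14
x = 14 * 13 mod 37 = 34

x ≡ 34 (mod 37)


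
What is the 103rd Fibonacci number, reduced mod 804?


F(k) mod 804 for k=1..103:
1, 1, 2, 3, 5, 8, 13, 21, 34, 55, 89, 144, 233, 377, 610, 183, 793, 172, 161, 333, 494, 23, 517, 540, 253, 793, 242, 231, 473, 704, 373, 273, 646, 115, 761, 72, 29, 101, 130, 231, 361, 592, 149, 741, 86, 23, 109, 132, 241, 373, 614, 183, 797, 176, 169, 345, 514, 55, 569, 624, 389, 209, 598, 3, 601, 604, 401, 201, 602, 803, 601, 600, 397, 193, 590, 783, 569, 548, 313, 57, 370, 427, 797, 420, 413, 29, 442, 471, 109, 580, 689, 465, 350, 11, 361, 372, 733, 301, 230, 531, 761, 488, 445
F(103) mod 804 = 445


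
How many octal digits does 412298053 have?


412298053 in base 8 = 3044625505
Number of digits = 10

10 digits (base 8)


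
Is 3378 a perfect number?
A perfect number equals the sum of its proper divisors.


Proper divisors of 3378: 1, 2, 3, 6, 563, 1126, 1689
Sum = 1 + 2 + 3 + 6 + 563 + 1126 + 1689 = 3390

No, 3378 is not perfect (3390 ≠ 3378)


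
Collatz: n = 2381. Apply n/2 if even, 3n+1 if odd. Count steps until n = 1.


2381 → 7144 → 3572 → 1786 → 893 → 2680 → 1340 → 670 → 335 → 1006 → 503 → 1510 → 755 → 2266 → 1133 → 3400 → 1700 → 850 → 425 → 1276 → 638 → 319 → 958 → 479 → 1438 → 719 → 2158 → 1079 → 3238 → 1619 → 4858 → 2429 → 7288 → 3644 → 1822 → 911 → 2734 → 1367 → 4102 → 2051 → 6154 → 3077 → 9232 → 4616 → 2308 → 1154 → 577 → 1732 → 866 → 433 → 1300 → 650 → 325 → 976 → 488 → 244 → 122 → 61 → 184 → 92 → 46 → 23 → 70 → 35 → 106 → 53 → 160 → 80 → 40 → 20 → 10 → 5 → 16 → 8 → 4 → 2 → 1
Total steps = 76

76 steps


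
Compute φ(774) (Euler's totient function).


774 = 2 × 3^2 × 43
Prime factors: 2, 3, 43
φ(774) = 774 × (1-1/2) × (1-1/3) × (1-1/43)
= 774 × 1/2 × 2/3 × 42/43 = 252

φ(774) = 252


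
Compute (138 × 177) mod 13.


138 × 177 = 24426
24426 mod 13 = 12


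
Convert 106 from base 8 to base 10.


106 (base 8) = 70 (decimal)
70 (decimal) = 70 (base 10)


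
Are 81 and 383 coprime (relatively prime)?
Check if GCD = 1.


Euclidean algorithm:
383 = 4 * 81 + 59
81 = 1 * 59 + 22
59 = 2 * 22 + 15
22 = 1 * 15 + 7
15 = 2 * 7 + 1
7 = 7 * 1 + 0
GCD(81, 383) = 1

Yes, coprime (GCD = 1)


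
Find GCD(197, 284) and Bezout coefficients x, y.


Tabular extended Euclidean (each row: r = 197*s + 284*t):
r=197, s=1, t=0
r=284, s=0, t=1
q=0: r=197, s=1, t=0   [197*(1) + 284*(0) = 197]
q=1: r=87, s=-1, t=1   [197*(-1) + 284*(1) = 87]
q=2: r=23, s=3, t=-2   [197*(3) + 284*(-2) = 23]
q=3: r=18, s=-10, t=7   [197*(-10) + 284*(7) = 18]
q=1: r=5, s=13, t=-9   [197*(13) + 284*(-9) = 5]
q=3: r=3, s=-49, t=34   [197*(-49) + 284*(34) = 3]
q=1: r=2, s=62, t=-43   [197*(62) + 284*(-43) = 2]
q=1: r=1, s=-111, t=77   [197*(-111) + 284*(77) = 1]
q=2: r=0, s=284, t=-197   [197*(284) + 284*(-197) = 0]
GCD = 1; from the row with r=1: x=-111, y=77
Check: 197*(-111) + 284*(77) = -21867 + 21868 = 1

GCD = 1, x = -111, y = 77


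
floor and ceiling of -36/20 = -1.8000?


-36/20 = -1.8000
floor = -2
ceil = -1

floor = -2, ceil = -1


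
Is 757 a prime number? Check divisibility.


Check divisors up to sqrt(757) = 27.5136
No divisors found.
757 is prime.

Yes, 757 is prime


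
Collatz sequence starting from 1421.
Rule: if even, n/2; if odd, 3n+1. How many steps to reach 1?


1421 → 4264 → 2132 → 1066 → 533 → 1600 → 800 → 400 → 200 → 100 → 50 → 25 → 76 → 38 → 19 → 58 → 29 → 88 → 44 → 22 → 11 → 34 → 17 → 52 → 26 → 13 → 40 → 20 → 10 → 5 → 16 → 8 → 4 → 2 → 1
Total steps = 34

34 steps


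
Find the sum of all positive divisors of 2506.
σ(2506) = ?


Divisors of 2506: 1, 2, 7, 14, 179, 358, 1253, 2506
Sum = 1 + 2 + 7 + 14 + 179 + 358 + 1253 + 2506 = 4320

σ(2506) = 4320


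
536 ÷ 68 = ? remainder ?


536 = 68 * 7 + 60
Check: 476 + 60 = 536

q = 7, r = 60


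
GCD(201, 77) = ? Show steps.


201 = 2 * 77 + 47
77 = 1 * 47 + 30
47 = 1 * 30 + 17
30 = 1 * 17 + 13
17 = 1 * 13 + 4
13 = 3 * 4 + 1
4 = 4 * 1 + 0
GCD = 1


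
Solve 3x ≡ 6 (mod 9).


GCD(3, 9) = 3 divides 6
Divide: 1x ≡ 2 (mod 3)
x ≡ 2 (mod 3)


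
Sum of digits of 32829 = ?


3 + 2 + 8 + 2 + 9 = 24


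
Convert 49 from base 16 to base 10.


49 (base 16) = 73 (decimal)
73 (decimal) = 73 (base 10)


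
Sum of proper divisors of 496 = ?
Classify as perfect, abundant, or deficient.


Proper divisors: 1, 2, 4, 8, 16, 31, 62, 124, 248
Sum = 1 + 2 + 4 + 8 + 16 + 31 + 62 + 124 + 248 = 496
496 = 496 → perfect

s(496) = 496 (perfect)


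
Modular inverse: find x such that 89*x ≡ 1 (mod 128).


Use the extended Euclidean algorithm on (128, 89); each row r = 128*s + 89*t:
r=128, s=1, t=0
r=89, s=0, t=1
q=1: r=39, s=1, t=-1   [128*(1) + 89*(-1) = 39]
q=2: r=11, s=-2, t=3   [128*(-2) + 89*(3) = 11]
q=3: r=6, s=7, t=-10   [128*(7) + 89*(-10) = 6]
q=1: r=5, s=-9, t=13   [128*(-9) + 89*(13) = 5]
q=1: r=1, s=16, t=-23   [128*(16) + 89*(-23) = 1]
q=5: r=0, s=-89, t=128   [128*(-89) + 89*(128) = 0]
GCD = 1 with t = -23, so 89*(-23) ≡ 1 (mod 128)
Inverse = -23 mod 128 = 105
Check: 89 * 105 = 9345 ≡ 1 (mod 128)

89^(-1) ≡ 105 (mod 128)


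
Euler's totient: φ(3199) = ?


3199 = 7 × 457
Prime factors: 7, 457
φ(3199) = 3199 × (1-1/7) × (1-1/457)
= 3199 × 6/7 × 456/457 = 2736

φ(3199) = 2736


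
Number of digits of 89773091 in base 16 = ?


89773091 in base 16 = 559D423
Number of digits = 7

7 digits (base 16)


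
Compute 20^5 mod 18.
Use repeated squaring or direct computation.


20^1 mod 18 = 2
20^2 mod 18 = 4
20^3 mod 18 = 8
20^4 mod 18 = 16
20^5 mod 18 = 14


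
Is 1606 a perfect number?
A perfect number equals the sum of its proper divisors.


Proper divisors of 1606: 1, 2, 11, 22, 73, 146, 803
Sum = 1 + 2 + 11 + 22 + 73 + 146 + 803 = 1058

No, 1606 is not perfect (1058 ≠ 1606)


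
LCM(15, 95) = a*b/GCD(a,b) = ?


GCD(15, 95) = 5
LCM = 15*95/5 = 1425/5 = 285

LCM = 285


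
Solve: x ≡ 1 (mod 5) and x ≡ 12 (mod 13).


M = 5*13 = 65
M1 = M/5 = 13, M2 = M/13 = 5
M1^(-1) mod 5 = 2, M2^(-1) mod 13 = 8
x = 1*13*2 + 12*5*8 = 506
506 mod 65 = 51
Check: 51 mod 5 = 1 ✓, 51 mod 13 = 12 ✓

x ≡ 51 (mod 65)


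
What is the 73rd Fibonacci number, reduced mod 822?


F(k) mod 822 for k=1..73:
1, 1, 2, 3, 5, 8, 13, 21, 34, 55, 89, 144, 233, 377, 610, 165, 775, 118, 71, 189, 260, 449, 709, 336, 223, 559, 782, 519, 479, 176, 655, 9, 664, 673, 515, 366, 59, 425, 484, 87, 571, 658, 407, 243, 650, 71, 721, 792, 691, 661, 530, 369, 77, 446, 523, 147, 670, 817, 665, 660, 503, 341, 22, 363, 385, 748, 311, 237, 548, 785, 511, 474, 163
F(73) mod 822 = 163


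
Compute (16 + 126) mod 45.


16 + 126 = 142
142 mod 45 = 7


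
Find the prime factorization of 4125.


4125 / 3 = 1375
1375 / 5 = 275
275 / 5 = 55
55 / 5 = 11
11 / 11 = 1
4125 = 3 × 5^3 × 11


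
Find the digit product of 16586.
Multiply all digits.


1 × 6 × 5 × 8 × 6 = 1440


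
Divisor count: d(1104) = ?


1104 = 2^4 × 3^1 × 23^1
d(1104) = (4+1) × (1+1) × (1+1) = 20

20 divisors


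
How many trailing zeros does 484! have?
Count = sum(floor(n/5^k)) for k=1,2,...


floor(484/5) = 96
floor(484/25) = 19
floor(484/125) = 3
Total = 118

118 trailing zeros


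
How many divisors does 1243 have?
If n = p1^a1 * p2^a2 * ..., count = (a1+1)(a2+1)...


1243 = 11^1 × 113^1
d(1243) = (1+1) × (1+1) = 4

4 divisors


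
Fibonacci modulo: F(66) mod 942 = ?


F(k) mod 942 for k=1..66:
1, 1, 2, 3, 5, 8, 13, 21, 34, 55, 89, 144, 233, 377, 610, 45, 655, 700, 413, 171, 584, 755, 397, 210, 607, 817, 482, 357, 839, 254, 151, 405, 556, 19, 575, 594, 227, 821, 106, 927, 91, 76, 167, 243, 410, 653, 121, 774, 895, 727, 680, 465, 203, 668, 871, 597, 526, 181, 707, 888, 653, 599, 310, 909, 277, 244
F(66) mod 942 = 244


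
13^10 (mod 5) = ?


13^1 mod 5 = 3
13^2 mod 5 = 4
13^3 mod 5 = 2
13^4 mod 5 = 1
13^5 mod 5 = 3
13^6 mod 5 = 4
13^7 mod 5 = 2
13^8 mod 5 = 1
13^9 mod 5 = 3
13^10 mod 5 = 4


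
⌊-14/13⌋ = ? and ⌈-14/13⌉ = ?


-14/13 = -1.0769
floor = -2
ceil = -1

floor = -2, ceil = -1


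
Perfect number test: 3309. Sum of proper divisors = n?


Proper divisors of 3309: 1, 3, 1103
Sum = 1 + 3 + 1103 = 1107

No, 3309 is not perfect (1107 ≠ 3309)


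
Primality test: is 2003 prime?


Check divisors up to sqrt(2003) = 44.7549
No divisors found.
2003 is prime.

Yes, 2003 is prime


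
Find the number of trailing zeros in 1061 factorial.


floor(1061/5) = 212
floor(1061/25) = 42
floor(1061/125) = 8
floor(1061/625) = 1
Total = 263

263 trailing zeros


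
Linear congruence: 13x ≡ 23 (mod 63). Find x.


GCD(13, 63) = 1, unique solution
a^(-1) mod 63 = 34
x = 34 * 23 mod 63 = 26

x ≡ 26 (mod 63)


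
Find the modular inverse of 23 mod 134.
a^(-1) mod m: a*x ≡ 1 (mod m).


Use the extended Euclidean algorithm on (134, 23); each row r = 134*s + 23*t:
r=134, s=1, t=0
r=23, s=0, t=1
q=5: r=19, s=1, t=-5   [134*(1) + 23*(-5) = 19]
q=1: r=4, s=-1, t=6   [134*(-1) + 23*(6) = 4]
q=4: r=3, s=5, t=-29   [134*(5) + 23*(-29) = 3]
q=1: r=1, s=-6, t=35   [134*(-6) + 23*(35) = 1]
q=3: r=0, s=23, t=-134   [134*(23) + 23*(-134) = 0]
GCD = 1 with t = 35, so 23*(35) ≡ 1 (mod 134)
Inverse = 35 mod 134 = 35
Check: 23 * 35 = 805 ≡ 1 (mod 134)

23^(-1) ≡ 35 (mod 134)


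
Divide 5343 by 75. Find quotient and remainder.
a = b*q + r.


5343 = 75 * 71 + 18
Check: 5325 + 18 = 5343

q = 71, r = 18


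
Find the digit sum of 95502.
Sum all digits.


9 + 5 + 5 + 0 + 2 = 21


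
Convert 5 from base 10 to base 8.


5 (base 10) = 5 (decimal)
5 (decimal) = 5 (base 8)


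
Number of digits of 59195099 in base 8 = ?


59195099 in base 8 = 341637333
Number of digits = 9

9 digits (base 8)


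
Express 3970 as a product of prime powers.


3970 / 2 = 1985
1985 / 5 = 397
397 / 397 = 1
3970 = 2 × 5 × 397


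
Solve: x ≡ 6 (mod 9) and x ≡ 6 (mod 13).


M = 9*13 = 117
M1 = M/9 = 13, M2 = M/13 = 9
M1^(-1) mod 9 = 7, M2^(-1) mod 13 = 3
x = 6*13*7 + 6*9*3 = 708
708 mod 117 = 6
Check: 6 mod 9 = 6 ✓, 6 mod 13 = 6 ✓

x ≡ 6 (mod 117)


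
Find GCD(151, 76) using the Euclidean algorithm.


151 = 1 * 76 + 75
76 = 1 * 75 + 1
75 = 75 * 1 + 0
GCD = 1


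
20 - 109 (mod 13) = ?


20 - 109 = -89
-89 mod 13 = 2


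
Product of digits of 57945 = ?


5 × 7 × 9 × 4 × 5 = 6300


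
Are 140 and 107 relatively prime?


Euclidean algorithm:
140 = 1 * 107 + 33
107 = 3 * 33 + 8
33 = 4 * 8 + 1
8 = 8 * 1 + 0
GCD(140, 107) = 1

Yes, coprime (GCD = 1)


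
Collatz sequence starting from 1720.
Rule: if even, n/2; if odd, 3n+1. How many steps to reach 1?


1720 → 860 → 430 → 215 → 646 → 323 → 970 → 485 → 1456 → 728 → 364 → 182 → 91 → 274 → 137 → 412 → 206 → 103 → 310 → 155 → 466 → 233 → 700 → 350 → 175 → 526 → 263 → 790 → 395 → 1186 → 593 → 1780 → 890 → 445 → 1336 → 668 → 334 → 167 → 502 → 251 → 754 → 377 → 1132 → 566 → 283 → 850 → 425 → 1276 → 638 → 319 → 958 → 479 → 1438 → 719 → 2158 → 1079 → 3238 → 1619 → 4858 → 2429 → 7288 → 3644 → 1822 → 911 → 2734 → 1367 → 4102 → 2051 → 6154 → 3077 → 9232 → 4616 → 2308 → 1154 → 577 → 1732 → 866 → 433 → 1300 → 650 → 325 → 976 → 488 → 244 → 122 → 61 → 184 → 92 → 46 → 23 → 70 → 35 → 106 → 53 → 160 → 80 → 40 → 20 → 10 → 5 → 16 → 8 → 4 → 2 → 1
Total steps = 104

104 steps


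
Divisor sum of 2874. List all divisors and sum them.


Divisors of 2874: 1, 2, 3, 6, 479, 958, 1437, 2874
Sum = 1 + 2 + 3 + 6 + 479 + 958 + 1437 + 2874 = 5760

σ(2874) = 5760


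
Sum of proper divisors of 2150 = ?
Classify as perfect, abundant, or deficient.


Proper divisors: 1, 2, 5, 10, 25, 43, 50, 86, 215, 430, 1075
Sum = 1 + 2 + 5 + 10 + 25 + 43 + 50 + 86 + 215 + 430 + 1075 = 1942
1942 < 2150 → deficient

s(2150) = 1942 (deficient)


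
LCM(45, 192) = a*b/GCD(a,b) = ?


GCD(45, 192) = 3
LCM = 45*192/3 = 8640/3 = 2880

LCM = 2880


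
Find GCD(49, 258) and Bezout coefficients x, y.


Tabular extended Euclidean (each row: r = 49*s + 258*t):
r=49, s=1, t=0
r=258, s=0, t=1
q=0: r=49, s=1, t=0   [49*(1) + 258*(0) = 49]
q=5: r=13, s=-5, t=1   [49*(-5) + 258*(1) = 13]
q=3: r=10, s=16, t=-3   [49*(16) + 258*(-3) = 10]
q=1: r=3, s=-21, t=4   [49*(-21) + 258*(4) = 3]
q=3: r=1, s=79, t=-15   [49*(79) + 258*(-15) = 1]
q=3: r=0, s=-258, t=49   [49*(-258) + 258*(49) = 0]
GCD = 1; from the row with r=1: x=79, y=-15
Check: 49*(79) + 258*(-15) = 3871 - 3870 = 1

GCD = 1, x = 79, y = -15


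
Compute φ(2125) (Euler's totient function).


2125 = 5^3 × 17
Prime factors: 5, 17
φ(2125) = 2125 × (1-1/5) × (1-1/17)
= 2125 × 4/5 × 16/17 = 1600

φ(2125) = 1600


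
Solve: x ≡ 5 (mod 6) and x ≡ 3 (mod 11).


M = 6*11 = 66
M1 = M/6 = 11, M2 = M/11 = 6
M1^(-1) mod 6 = 5, M2^(-1) mod 11 = 2
x = 5*11*5 + 3*6*2 = 311
311 mod 66 = 47
Check: 47 mod 6 = 5 ✓, 47 mod 11 = 3 ✓

x ≡ 47 (mod 66)


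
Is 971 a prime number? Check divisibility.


Check divisors up to sqrt(971) = 31.1609
No divisors found.
971 is prime.

Yes, 971 is prime


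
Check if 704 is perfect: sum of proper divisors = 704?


Proper divisors of 704: 1, 2, 4, 8, 11, 16, 22, 32, 44, 64, 88, 176, 352
Sum = 1 + 2 + 4 + 8 + 11 + 16 + 22 + 32 + 44 + 64 + 88 + 176 + 352 = 820

No, 704 is not perfect (820 ≠ 704)


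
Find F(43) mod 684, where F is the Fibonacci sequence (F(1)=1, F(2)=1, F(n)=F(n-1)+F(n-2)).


F(k) mod 684 for k=1..43:
1, 1, 2, 3, 5, 8, 13, 21, 34, 55, 89, 144, 233, 377, 610, 303, 229, 532, 77, 609, 2, 611, 613, 540, 469, 325, 110, 435, 545, 296, 157, 453, 610, 379, 305, 0, 305, 305, 610, 231, 157, 388, 545
F(43) mod 684 = 545


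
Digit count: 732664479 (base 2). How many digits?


732664479 in base 2 = 101011101010111001001010011111
Number of digits = 30

30 digits (base 2)


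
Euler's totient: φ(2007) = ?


2007 = 3^2 × 223
Prime factors: 3, 223
φ(2007) = 2007 × (1-1/3) × (1-1/223)
= 2007 × 2/3 × 222/223 = 1332

φ(2007) = 1332


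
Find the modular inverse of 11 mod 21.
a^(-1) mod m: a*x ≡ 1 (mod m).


Use the extended Euclidean algorithm on (21, 11); each row r = 21*s + 11*t:
r=21, s=1, t=0
r=11, s=0, t=1
q=1: r=10, s=1, t=-1   [21*(1) + 11*(-1) = 10]
q=1: r=1, s=-1, t=2   [21*(-1) + 11*(2) = 1]
q=10: r=0, s=11, t=-21   [21*(11) + 11*(-21) = 0]
GCD = 1 with t = 2, so 11*(2) ≡ 1 (mod 21)
Inverse = 2 mod 21 = 2
Check: 11 * 2 = 22 ≡ 1 (mod 21)

11^(-1) ≡ 2 (mod 21)


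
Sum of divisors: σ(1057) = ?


Divisors of 1057: 1, 7, 151, 1057
Sum = 1 + 7 + 151 + 1057 = 1216

σ(1057) = 1216


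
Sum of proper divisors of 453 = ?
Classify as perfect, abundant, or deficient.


Proper divisors: 1, 3, 151
Sum = 1 + 3 + 151 = 155
155 < 453 → deficient

s(453) = 155 (deficient)


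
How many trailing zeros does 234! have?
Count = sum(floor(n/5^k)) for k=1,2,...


floor(234/5) = 46
floor(234/25) = 9
floor(234/125) = 1
Total = 56

56 trailing zeros


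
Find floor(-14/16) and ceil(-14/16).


-14/16 = -0.8750
floor = -1
ceil = 0

floor = -1, ceil = 0


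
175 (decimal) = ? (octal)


175 (base 10) = 175 (decimal)
175 (decimal) = 257 (base 8)


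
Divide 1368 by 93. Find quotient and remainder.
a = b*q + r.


1368 = 93 * 14 + 66
Check: 1302 + 66 = 1368

q = 14, r = 66


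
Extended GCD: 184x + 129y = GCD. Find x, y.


Tabular extended Euclidean (each row: r = 184*s + 129*t):
r=184, s=1, t=0
r=129, s=0, t=1
q=1: r=55, s=1, t=-1   [184*(1) + 129*(-1) = 55]
q=2: r=19, s=-2, t=3   [184*(-2) + 129*(3) = 19]
q=2: r=17, s=5, t=-7   [184*(5) + 129*(-7) = 17]
q=1: r=2, s=-7, t=10   [184*(-7) + 129*(10) = 2]
q=8: r=1, s=61, t=-87   [184*(61) + 129*(-87) = 1]
q=2: r=0, s=-129, t=184   [184*(-129) + 129*(184) = 0]
GCD = 1; from the row with r=1: x=61, y=-87
Check: 184*(61) + 129*(-87) = 11224 - 11223 = 1

GCD = 1, x = 61, y = -87


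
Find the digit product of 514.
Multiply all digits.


5 × 1 × 4 = 20


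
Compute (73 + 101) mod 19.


73 + 101 = 174
174 mod 19 = 3


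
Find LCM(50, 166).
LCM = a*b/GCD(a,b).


GCD(50, 166) = 2
LCM = 50*166/2 = 8300/2 = 4150

LCM = 4150


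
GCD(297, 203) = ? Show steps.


297 = 1 * 203 + 94
203 = 2 * 94 + 15
94 = 6 * 15 + 4
15 = 3 * 4 + 3
4 = 1 * 3 + 1
3 = 3 * 1 + 0
GCD = 1


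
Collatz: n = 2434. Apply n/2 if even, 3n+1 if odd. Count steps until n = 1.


2434 → 1217 → 3652 → 1826 → 913 → 2740 → 1370 → 685 → 2056 → 1028 → 514 → 257 → 772 → 386 → 193 → 580 → 290 → 145 → 436 → 218 → 109 → 328 → 164 → 82 → 41 → 124 → 62 → 31 → 94 → 47 → 142 → 71 → 214 → 107 → 322 → 161 → 484 → 242 → 121 → 364 → 182 → 91 → 274 → 137 → 412 → 206 → 103 → 310 → 155 → 466 → 233 → 700 → 350 → 175 → 526 → 263 → 790 → 395 → 1186 → 593 → 1780 → 890 → 445 → 1336 → 668 → 334 → 167 → 502 → 251 → 754 → 377 → 1132 → 566 → 283 → 850 → 425 → 1276 → 638 → 319 → 958 → 479 → 1438 → 719 → 2158 → 1079 → 3238 → 1619 → 4858 → 2429 → 7288 → 3644 → 1822 → 911 → 2734 → 1367 → 4102 → 2051 → 6154 → 3077 → 9232 → 4616 → 2308 → 1154 → 577 → 1732 → 866 → 433 → 1300 → 650 → 325 → 976 → 488 → 244 → 122 → 61 → 184 → 92 → 46 → 23 → 70 → 35 → 106 → 53 → 160 → 80 → 40 → 20 → 10 → 5 → 16 → 8 → 4 → 2 → 1
Total steps = 133

133 steps


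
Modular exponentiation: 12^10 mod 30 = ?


12^1 mod 30 = 12
12^2 mod 30 = 24
12^3 mod 30 = 18
12^4 mod 30 = 6
12^5 mod 30 = 12
12^6 mod 30 = 24
12^7 mod 30 = 18
12^8 mod 30 = 6
12^9 mod 30 = 12
12^10 mod 30 = 24


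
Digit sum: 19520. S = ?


1 + 9 + 5 + 2 + 0 = 17


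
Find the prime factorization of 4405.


4405 / 5 = 881
881 / 881 = 1
4405 = 5 × 881


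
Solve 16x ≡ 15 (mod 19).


GCD(16, 19) = 1, unique solution
a^(-1) mod 19 = 6
x = 6 * 15 mod 19 = 14

x ≡ 14 (mod 19)


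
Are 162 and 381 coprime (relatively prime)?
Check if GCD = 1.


Euclidean algorithm:
381 = 2 * 162 + 57
162 = 2 * 57 + 48
57 = 1 * 48 + 9
48 = 5 * 9 + 3
9 = 3 * 3 + 0
GCD(162, 381) = 3

No, not coprime (GCD = 3)


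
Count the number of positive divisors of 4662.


4662 = 2^1 × 3^2 × 7^1 × 37^1
d(4662) = (1+1) × (2+1) × (1+1) × (1+1) = 24

24 divisors


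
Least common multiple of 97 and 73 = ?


GCD(97, 73) = 1
LCM = 97*73/1 = 7081/1 = 7081

LCM = 7081


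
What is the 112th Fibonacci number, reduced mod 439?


F(k) mod 439 for k=1..112:
1, 1, 2, 3, 5, 8, 13, 21, 34, 55, 89, 144, 233, 377, 171, 109, 280, 389, 230, 180, 410, 151, 122, 273, 395, 229, 185, 414, 160, 135, 295, 430, 286, 277, 124, 401, 86, 48, 134, 182, 316, 59, 375, 434, 370, 365, 296, 222, 79, 301, 380, 242, 183, 425, 169, 155, 324, 40, 364, 404, 329, 294, 184, 39, 223, 262, 46, 308, 354, 223, 138, 361, 60, 421, 42, 24, 66, 90, 156, 246, 402, 209, 172, 381, 114, 56, 170, 226, 396, 183, 140, 323, 24, 347, 371, 279, 211, 51, 262, 313, 136, 10, 146, 156, 302, 19, 321, 340, 222, 123, 345, 29
F(112) mod 439 = 29


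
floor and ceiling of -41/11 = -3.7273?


-41/11 = -3.7273
floor = -4
ceil = -3

floor = -4, ceil = -3


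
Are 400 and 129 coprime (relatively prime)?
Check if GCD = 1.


Euclidean algorithm:
400 = 3 * 129 + 13
129 = 9 * 13 + 12
13 = 1 * 12 + 1
12 = 12 * 1 + 0
GCD(400, 129) = 1

Yes, coprime (GCD = 1)


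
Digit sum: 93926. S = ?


9 + 3 + 9 + 2 + 6 = 29


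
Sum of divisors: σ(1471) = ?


Divisors of 1471: 1, 1471
Sum = 1 + 1471 = 1472

σ(1471) = 1472


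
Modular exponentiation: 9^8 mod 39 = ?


9^1 mod 39 = 9
9^2 mod 39 = 3
9^3 mod 39 = 27
9^4 mod 39 = 9
9^5 mod 39 = 3
9^6 mod 39 = 27
9^7 mod 39 = 9
9^8 mod 39 = 3


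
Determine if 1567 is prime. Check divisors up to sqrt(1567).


Check divisors up to sqrt(1567) = 39.5854
No divisors found.
1567 is prime.

Yes, 1567 is prime


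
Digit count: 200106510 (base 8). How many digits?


200106510 in base 8 = 1373261016
Number of digits = 10

10 digits (base 8)


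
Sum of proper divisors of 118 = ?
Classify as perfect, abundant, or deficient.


Proper divisors: 1, 2, 59
Sum = 1 + 2 + 59 = 62
62 < 118 → deficient

s(118) = 62 (deficient)


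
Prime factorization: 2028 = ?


2028 / 2 = 1014
1014 / 2 = 507
507 / 3 = 169
169 / 13 = 13
13 / 13 = 1
2028 = 2^2 × 3 × 13^2


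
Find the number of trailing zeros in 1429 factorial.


floor(1429/5) = 285
floor(1429/25) = 57
floor(1429/125) = 11
floor(1429/625) = 2
Total = 355

355 trailing zeros


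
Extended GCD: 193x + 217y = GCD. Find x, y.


Tabular extended Euclidean (each row: r = 193*s + 217*t):
r=193, s=1, t=0
r=217, s=0, t=1
q=0: r=193, s=1, t=0   [193*(1) + 217*(0) = 193]
q=1: r=24, s=-1, t=1   [193*(-1) + 217*(1) = 24]
q=8: r=1, s=9, t=-8   [193*(9) + 217*(-8) = 1]
q=24: r=0, s=-217, t=193   [193*(-217) + 217*(193) = 0]
GCD = 1; from the row with r=1: x=9, y=-8
Check: 193*(9) + 217*(-8) = 1737 - 1736 = 1

GCD = 1, x = 9, y = -8


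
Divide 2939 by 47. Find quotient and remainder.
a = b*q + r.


2939 = 47 * 62 + 25
Check: 2914 + 25 = 2939

q = 62, r = 25


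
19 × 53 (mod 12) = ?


19 × 53 = 1007
1007 mod 12 = 11


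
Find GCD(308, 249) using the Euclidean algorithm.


308 = 1 * 249 + 59
249 = 4 * 59 + 13
59 = 4 * 13 + 7
13 = 1 * 7 + 6
7 = 1 * 6 + 1
6 = 6 * 1 + 0
GCD = 1


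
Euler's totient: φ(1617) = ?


1617 = 3 × 7^2 × 11
Prime factors: 3, 7, 11
φ(1617) = 1617 × (1-1/3) × (1-1/7) × (1-1/11)
= 1617 × 2/3 × 6/7 × 10/11 = 840

φ(1617) = 840


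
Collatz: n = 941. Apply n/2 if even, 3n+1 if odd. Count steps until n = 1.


941 → 2824 → 1412 → 706 → 353 → 1060 → 530 → 265 → 796 → 398 → 199 → 598 → 299 → 898 → 449 → 1348 → 674 → 337 → 1012 → 506 → 253 → 760 → 380 → 190 → 95 → 286 → 143 → 430 → 215 → 646 → 323 → 970 → 485 → 1456 → 728 → 364 → 182 → 91 → 274 → 137 → 412 → 206 → 103 → 310 → 155 → 466 → 233 → 700 → 350 → 175 → 526 → 263 → 790 → 395 → 1186 → 593 → 1780 → 890 → 445 → 1336 → 668 → 334 → 167 → 502 → 251 → 754 → 377 → 1132 → 566 → 283 → 850 → 425 → 1276 → 638 → 319 → 958 → 479 → 1438 → 719 → 2158 → 1079 → 3238 → 1619 → 4858 → 2429 → 7288 → 3644 → 1822 → 911 → 2734 → 1367 → 4102 → 2051 → 6154 → 3077 → 9232 → 4616 → 2308 → 1154 → 577 → 1732 → 866 → 433 → 1300 → 650 → 325 → 976 → 488 → 244 → 122 → 61 → 184 → 92 → 46 → 23 → 70 → 35 → 106 → 53 → 160 → 80 → 40 → 20 → 10 → 5 → 16 → 8 → 4 → 2 → 1
Total steps = 129

129 steps


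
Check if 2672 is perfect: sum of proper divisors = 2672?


Proper divisors of 2672: 1, 2, 4, 8, 16, 167, 334, 668, 1336
Sum = 1 + 2 + 4 + 8 + 16 + 167 + 334 + 668 + 1336 = 2536

No, 2672 is not perfect (2536 ≠ 2672)


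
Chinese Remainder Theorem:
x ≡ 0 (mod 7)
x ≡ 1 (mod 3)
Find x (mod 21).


M = 7*3 = 21
M1 = M/7 = 3, M2 = M/3 = 7
M1^(-1) mod 7 = 5, M2^(-1) mod 3 = 1
x = 0*3*5 + 1*7*1 = 7
7 mod 21 = 7
Check: 7 mod 7 = 0 ✓, 7 mod 3 = 1 ✓

x ≡ 7 (mod 21)


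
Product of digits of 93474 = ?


9 × 3 × 4 × 7 × 4 = 3024


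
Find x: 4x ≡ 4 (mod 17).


GCD(4, 17) = 1, unique solution
a^(-1) mod 17 = 13
x = 13 * 4 mod 17 = 1

x ≡ 1 (mod 17)


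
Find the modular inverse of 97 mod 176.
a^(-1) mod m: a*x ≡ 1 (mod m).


Use the extended Euclidean algorithm on (176, 97); each row r = 176*s + 97*t:
r=176, s=1, t=0
r=97, s=0, t=1
q=1: r=79, s=1, t=-1   [176*(1) + 97*(-1) = 79]
q=1: r=18, s=-1, t=2   [176*(-1) + 97*(2) = 18]
q=4: r=7, s=5, t=-9   [176*(5) + 97*(-9) = 7]
q=2: r=4, s=-11, t=20   [176*(-11) + 97*(20) = 4]
q=1: r=3, s=16, t=-29   [176*(16) + 97*(-29) = 3]
q=1: r=1, s=-27, t=49   [176*(-27) + 97*(49) = 1]
q=3: r=0, s=97, t=-176   [176*(97) + 97*(-176) = 0]
GCD = 1 with t = 49, so 97*(49) ≡ 1 (mod 176)
Inverse = 49 mod 176 = 49
Check: 97 * 49 = 4753 ≡ 1 (mod 176)

97^(-1) ≡ 49 (mod 176)


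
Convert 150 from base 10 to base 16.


150 (base 10) = 150 (decimal)
150 (decimal) = 96 (base 16)


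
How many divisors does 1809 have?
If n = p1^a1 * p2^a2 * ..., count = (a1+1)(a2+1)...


1809 = 3^3 × 67^1
d(1809) = (3+1) × (1+1) = 8

8 divisors


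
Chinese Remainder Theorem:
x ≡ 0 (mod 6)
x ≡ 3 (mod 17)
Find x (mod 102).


M = 6*17 = 102
M1 = M/6 = 17, M2 = M/17 = 6
M1^(-1) mod 6 = 5, M2^(-1) mod 17 = 3
x = 0*17*5 + 3*6*3 = 54
54 mod 102 = 54
Check: 54 mod 6 = 0 ✓, 54 mod 17 = 3 ✓

x ≡ 54 (mod 102)


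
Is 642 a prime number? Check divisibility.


642 / 2 = 321 (exact division)
642 is NOT prime.

No, 642 is not prime


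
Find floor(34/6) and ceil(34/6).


34/6 = 5.6667
floor = 5
ceil = 6

floor = 5, ceil = 6


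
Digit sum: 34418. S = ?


3 + 4 + 4 + 1 + 8 = 20


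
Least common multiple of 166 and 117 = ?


GCD(166, 117) = 1
LCM = 166*117/1 = 19422/1 = 19422

LCM = 19422


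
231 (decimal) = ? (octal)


231 (base 10) = 231 (decimal)
231 (decimal) = 347 (base 8)


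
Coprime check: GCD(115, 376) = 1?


Euclidean algorithm:
376 = 3 * 115 + 31
115 = 3 * 31 + 22
31 = 1 * 22 + 9
22 = 2 * 9 + 4
9 = 2 * 4 + 1
4 = 4 * 1 + 0
GCD(115, 376) = 1

Yes, coprime (GCD = 1)


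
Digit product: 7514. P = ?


7 × 5 × 1 × 4 = 140


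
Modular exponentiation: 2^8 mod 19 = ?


2^1 mod 19 = 2
2^2 mod 19 = 4
2^3 mod 19 = 8
2^4 mod 19 = 16
2^5 mod 19 = 13
2^6 mod 19 = 7
2^7 mod 19 = 14
2^8 mod 19 = 9


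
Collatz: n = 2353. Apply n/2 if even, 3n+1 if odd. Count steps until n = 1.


2353 → 7060 → 3530 → 1765 → 5296 → 2648 → 1324 → 662 → 331 → 994 → 497 → 1492 → 746 → 373 → 1120 → 560 → 280 → 140 → 70 → 35 → 106 → 53 → 160 → 80 → 40 → 20 → 10 → 5 → 16 → 8 → 4 → 2 → 1
Total steps = 32

32 steps


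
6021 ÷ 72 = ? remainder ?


6021 = 72 * 83 + 45
Check: 5976 + 45 = 6021

q = 83, r = 45


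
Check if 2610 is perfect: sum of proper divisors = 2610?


Proper divisors of 2610: 1, 2, 3, 5, 6, 9, 10, 15, 18, 29, 30, 45, 58, 87, 90, 145, 174, 261, 290, 435, 522, 870, 1305
Sum = 1 + 2 + 3 + 5 + 6 + 9 + 10 + 15 + 18 + 29 + 30 + 45 + 58 + 87 + 90 + 145 + 174 + 261 + 290 + 435 + 522 + 870 + 1305 = 4410

No, 2610 is not perfect (4410 ≠ 2610)


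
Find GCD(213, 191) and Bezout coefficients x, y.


Tabular extended Euclidean (each row: r = 213*s + 191*t):
r=213, s=1, t=0
r=191, s=0, t=1
q=1: r=22, s=1, t=-1   [213*(1) + 191*(-1) = 22]
q=8: r=15, s=-8, t=9   [213*(-8) + 191*(9) = 15]
q=1: r=7, s=9, t=-10   [213*(9) + 191*(-10) = 7]
q=2: r=1, s=-26, t=29   [213*(-26) + 191*(29) = 1]
q=7: r=0, s=191, t=-213   [213*(191) + 191*(-213) = 0]
GCD = 1; from the row with r=1: x=-26, y=29
Check: 213*(-26) + 191*(29) = -5538 + 5539 = 1

GCD = 1, x = -26, y = 29


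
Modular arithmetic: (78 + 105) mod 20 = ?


78 + 105 = 183
183 mod 20 = 3


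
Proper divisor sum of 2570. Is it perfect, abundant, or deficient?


Proper divisors: 1, 2, 5, 10, 257, 514, 1285
Sum = 1 + 2 + 5 + 10 + 257 + 514 + 1285 = 2074
2074 < 2570 → deficient

s(2570) = 2074 (deficient)


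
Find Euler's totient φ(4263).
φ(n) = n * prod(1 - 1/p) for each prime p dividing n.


4263 = 3 × 7^2 × 29
Prime factors: 3, 7, 29
φ(4263) = 4263 × (1-1/3) × (1-1/7) × (1-1/29)
= 4263 × 2/3 × 6/7 × 28/29 = 2352

φ(4263) = 2352


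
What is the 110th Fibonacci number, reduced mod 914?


F(k) mod 914 for k=1..110:
1, 1, 2, 3, 5, 8, 13, 21, 34, 55, 89, 144, 233, 377, 610, 73, 683, 756, 525, 367, 892, 345, 323, 668, 77, 745, 822, 653, 561, 300, 861, 247, 194, 441, 635, 162, 797, 45, 842, 887, 815, 788, 689, 563, 338, 901, 325, 312, 637, 35, 672, 707, 465, 258, 723, 67, 790, 857, 733, 676, 495, 257, 752, 95, 847, 28, 875, 903, 864, 853, 803, 742, 631, 459, 176, 635, 811, 532, 429, 47, 476, 523, 85, 608, 693, 387, 166, 553, 719, 358, 163, 521, 684, 291, 61, 352, 413, 765, 264, 115, 379, 494, 873, 453, 412, 865, 363, 314, 677, 77
F(110) mod 914 = 77


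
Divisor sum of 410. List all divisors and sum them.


Divisors of 410: 1, 2, 5, 10, 41, 82, 205, 410
Sum = 1 + 2 + 5 + 10 + 41 + 82 + 205 + 410 = 756

σ(410) = 756


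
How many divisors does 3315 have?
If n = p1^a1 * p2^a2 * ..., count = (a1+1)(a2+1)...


3315 = 3^1 × 5^1 × 13^1 × 17^1
d(3315) = (1+1) × (1+1) × (1+1) × (1+1) = 16

16 divisors


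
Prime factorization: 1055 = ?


1055 / 5 = 211
211 / 211 = 1
1055 = 5 × 211


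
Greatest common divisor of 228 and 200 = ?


228 = 1 * 200 + 28
200 = 7 * 28 + 4
28 = 7 * 4 + 0
GCD = 4


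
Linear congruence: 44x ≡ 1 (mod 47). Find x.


GCD(44, 47) = 1, unique solution
a^(-1) mod 47 = 31
x = 31 * 1 mod 47 = 31

x ≡ 31 (mod 47)


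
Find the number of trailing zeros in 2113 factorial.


floor(2113/5) = 422
floor(2113/25) = 84
floor(2113/125) = 16
floor(2113/625) = 3
Total = 525

525 trailing zeros


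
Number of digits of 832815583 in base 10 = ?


832815583 has 9 digits in base 10
floor(log10(832815583)) + 1 = floor(8.9205) + 1 = 9

9 digits (base 10)


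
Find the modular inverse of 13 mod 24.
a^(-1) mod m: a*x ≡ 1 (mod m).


Use the extended Euclidean algorithm on (24, 13); each row r = 24*s + 13*t:
r=24, s=1, t=0
r=13, s=0, t=1
q=1: r=11, s=1, t=-1   [24*(1) + 13*(-1) = 11]
q=1: r=2, s=-1, t=2   [24*(-1) + 13*(2) = 2]
q=5: r=1, s=6, t=-11   [24*(6) + 13*(-11) = 1]
q=2: r=0, s=-13, t=24   [24*(-13) + 13*(24) = 0]
GCD = 1 with t = -11, so 13*(-11) ≡ 1 (mod 24)
Inverse = -11 mod 24 = 13
Check: 13 * 13 = 169 ≡ 1 (mod 24)

13^(-1) ≡ 13 (mod 24)


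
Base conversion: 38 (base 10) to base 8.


38 (base 10) = 38 (decimal)
38 (decimal) = 46 (base 8)


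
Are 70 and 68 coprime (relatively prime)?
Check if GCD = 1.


Euclidean algorithm:
70 = 1 * 68 + 2
68 = 34 * 2 + 0
GCD(70, 68) = 2

No, not coprime (GCD = 2)


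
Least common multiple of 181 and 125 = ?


GCD(181, 125) = 1
LCM = 181*125/1 = 22625/1 = 22625

LCM = 22625


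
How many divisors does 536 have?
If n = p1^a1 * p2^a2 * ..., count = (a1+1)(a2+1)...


536 = 2^3 × 67^1
d(536) = (3+1) × (1+1) = 8

8 divisors


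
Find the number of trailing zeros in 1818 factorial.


floor(1818/5) = 363
floor(1818/25) = 72
floor(1818/125) = 14
floor(1818/625) = 2
Total = 451

451 trailing zeros


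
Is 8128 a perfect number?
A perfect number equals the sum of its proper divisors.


Proper divisors of 8128: 1, 2, 4, 8, 16, 32, 64, 127, 254, 508, 1016, 2032, 4064
Sum = 1 + 2 + 4 + 8 + 16 + 32 + 64 + 127 + 254 + 508 + 1016 + 2032 + 4064 = 8128

Yes, 8128 is perfect (8128 = 8128)
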